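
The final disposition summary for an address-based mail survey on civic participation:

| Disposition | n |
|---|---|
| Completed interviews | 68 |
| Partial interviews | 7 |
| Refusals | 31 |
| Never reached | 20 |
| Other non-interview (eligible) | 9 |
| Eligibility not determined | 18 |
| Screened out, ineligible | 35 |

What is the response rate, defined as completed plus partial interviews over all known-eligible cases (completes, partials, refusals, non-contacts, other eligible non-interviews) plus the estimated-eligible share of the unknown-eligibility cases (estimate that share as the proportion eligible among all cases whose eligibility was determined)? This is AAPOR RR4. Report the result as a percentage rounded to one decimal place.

50.2%

Numerator: 68 + 7 = 75
Known eligible: 68 + 7 + 31 + 20 + 9 = 135
e = 135 / (135 + 35) = 135 / 170 = 0.7941
e × U: 0.7941 × 18 = 14.29
Base: 135 + 14.29 = 149.29
RR4 = 75 / 149.29 = 0.5024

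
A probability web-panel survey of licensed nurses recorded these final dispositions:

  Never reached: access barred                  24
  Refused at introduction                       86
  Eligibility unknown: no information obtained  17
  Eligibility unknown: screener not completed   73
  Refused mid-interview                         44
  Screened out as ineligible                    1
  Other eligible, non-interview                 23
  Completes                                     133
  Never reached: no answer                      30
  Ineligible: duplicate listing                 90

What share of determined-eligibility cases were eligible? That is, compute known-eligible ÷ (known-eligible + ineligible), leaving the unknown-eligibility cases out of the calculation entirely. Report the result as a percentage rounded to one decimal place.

78.9%

Refusals = 86 + 44 = 130
No contact after all attempts = 30 + 24 = 54
Undetermined eligibility = 73 + 17 = 90
Screened out, ineligible = 1 + 90 = 91
Known eligible → 133 + 130 + 54 + 23 = 340
e = 340 / (340 + 91) = 340 / 431 = 0.7889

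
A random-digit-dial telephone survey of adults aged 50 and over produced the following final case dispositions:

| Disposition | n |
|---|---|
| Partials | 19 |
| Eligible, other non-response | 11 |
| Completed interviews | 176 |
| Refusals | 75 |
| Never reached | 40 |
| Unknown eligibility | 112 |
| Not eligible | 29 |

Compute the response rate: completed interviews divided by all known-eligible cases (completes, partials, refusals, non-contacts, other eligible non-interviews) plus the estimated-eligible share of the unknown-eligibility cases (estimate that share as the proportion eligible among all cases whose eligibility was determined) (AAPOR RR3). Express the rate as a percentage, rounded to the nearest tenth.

41.5%

Numerator: 176
Eligible (known): 176 + 19 + 75 + 40 + 11 = 321
e = 321 / (321 + 29) = 321 / 350 = 0.9171
e × U: 0.9171 × 112 = 102.72
Denom: 321 + 102.72 = 423.72
RR3 = 176 / 423.72 = 0.4154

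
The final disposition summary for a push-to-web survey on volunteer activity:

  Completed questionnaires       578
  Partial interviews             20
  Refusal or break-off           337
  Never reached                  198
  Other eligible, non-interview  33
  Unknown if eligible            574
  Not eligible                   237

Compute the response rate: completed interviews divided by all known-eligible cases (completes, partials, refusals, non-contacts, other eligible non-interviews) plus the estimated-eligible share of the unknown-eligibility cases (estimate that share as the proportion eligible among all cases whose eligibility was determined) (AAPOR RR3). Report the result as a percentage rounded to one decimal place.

35.2%

Num: 578
Eligible (known): 578 + 20 + 337 + 198 + 33 = 1166
e = 1166 / (1166 + 237) = 1166 / 1403 = 0.8311
Estimated eligible among unknowns: 0.8311 × 574 = 477.05
Denom: 1166 + 477.05 = 1643.05
RR3 = 578 / 1643.05 = 0.3518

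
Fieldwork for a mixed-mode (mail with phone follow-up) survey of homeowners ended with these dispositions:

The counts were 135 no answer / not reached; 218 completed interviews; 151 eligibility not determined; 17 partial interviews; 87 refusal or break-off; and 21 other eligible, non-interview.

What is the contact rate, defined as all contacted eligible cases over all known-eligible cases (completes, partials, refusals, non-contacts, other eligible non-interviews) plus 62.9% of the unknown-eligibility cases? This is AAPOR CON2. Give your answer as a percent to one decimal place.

Top → 218 + 17 + 87 + 21 = 343
Eligible (known) → 218 + 17 + 87 + 135 + 21 = 478
Estimated eligible among unknowns → 0.6290 × 151 = 94.98
Denominator → 478 + 94.98 = 572.98
CON2 = 343 / 572.98 = 0.5986

59.9%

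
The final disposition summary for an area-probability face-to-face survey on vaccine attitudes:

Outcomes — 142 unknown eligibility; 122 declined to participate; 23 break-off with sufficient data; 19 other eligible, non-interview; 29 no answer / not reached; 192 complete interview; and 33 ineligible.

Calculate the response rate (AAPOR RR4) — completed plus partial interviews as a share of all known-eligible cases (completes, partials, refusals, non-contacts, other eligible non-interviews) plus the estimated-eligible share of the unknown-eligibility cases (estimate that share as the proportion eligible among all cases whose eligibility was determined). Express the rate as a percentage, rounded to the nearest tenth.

Num: 192 + 23 = 215
Known eligible: 192 + 23 + 122 + 29 + 19 = 385
e = 385 / (385 + 33) = 385 / 418 = 0.9211
Eligible share of unknowns: 0.9211 × 142 = 130.80
Base: 385 + 130.80 = 515.80
RR4 = 215 / 515.80 = 0.4168

41.7%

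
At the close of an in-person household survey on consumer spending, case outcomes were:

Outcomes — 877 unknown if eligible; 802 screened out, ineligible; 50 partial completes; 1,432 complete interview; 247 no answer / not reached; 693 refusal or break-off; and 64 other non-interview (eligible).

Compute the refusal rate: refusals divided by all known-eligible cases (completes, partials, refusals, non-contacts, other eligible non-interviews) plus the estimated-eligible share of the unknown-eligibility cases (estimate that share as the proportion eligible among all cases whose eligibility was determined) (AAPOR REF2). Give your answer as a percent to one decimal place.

Num = 693
Known eligible = 1432 + 50 + 693 + 247 + 64 = 2486
e = 2486 / (2486 + 802) = 2486 / 3288 = 0.7561
Estimated eligible among unknowns = 0.7561 × 877 = 663.10
Denominator = 2486 + 663.10 = 3149.10
REF2 = 693 / 3149.10 = 0.2201

22.0%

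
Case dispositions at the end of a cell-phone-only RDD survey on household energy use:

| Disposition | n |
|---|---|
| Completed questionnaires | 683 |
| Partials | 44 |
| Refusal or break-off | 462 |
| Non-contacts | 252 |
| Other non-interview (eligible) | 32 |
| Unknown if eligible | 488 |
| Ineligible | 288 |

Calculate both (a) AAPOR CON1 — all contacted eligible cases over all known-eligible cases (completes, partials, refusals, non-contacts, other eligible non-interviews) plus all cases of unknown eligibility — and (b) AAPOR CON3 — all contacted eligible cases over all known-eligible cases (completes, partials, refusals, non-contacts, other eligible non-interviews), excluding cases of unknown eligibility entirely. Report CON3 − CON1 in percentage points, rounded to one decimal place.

20.6

Top = 683 + 44 + 462 + 32 = 1221
Denom = 683 + 44 + 462 + 252 + 32 + 488 = 1961
CON1 = 1221 / 1961 = 0.6226
Denom = 683 + 44 + 462 + 252 + 32 = 1473
CON3 = 1221 / 1473 = 0.8289
Difference = 82.89 − 62.26 = 20.63 percentage points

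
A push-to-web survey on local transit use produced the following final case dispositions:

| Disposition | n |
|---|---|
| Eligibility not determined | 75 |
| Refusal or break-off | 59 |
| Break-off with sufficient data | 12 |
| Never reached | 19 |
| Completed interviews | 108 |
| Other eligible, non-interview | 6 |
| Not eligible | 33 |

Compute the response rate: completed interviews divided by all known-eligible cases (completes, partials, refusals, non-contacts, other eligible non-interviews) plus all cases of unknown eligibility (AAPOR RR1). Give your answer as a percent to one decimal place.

Top → 108
Base → 108 + 12 + 59 + 19 + 6 + 75 = 279
RR1 = 108 / 279 = 0.3871

38.7%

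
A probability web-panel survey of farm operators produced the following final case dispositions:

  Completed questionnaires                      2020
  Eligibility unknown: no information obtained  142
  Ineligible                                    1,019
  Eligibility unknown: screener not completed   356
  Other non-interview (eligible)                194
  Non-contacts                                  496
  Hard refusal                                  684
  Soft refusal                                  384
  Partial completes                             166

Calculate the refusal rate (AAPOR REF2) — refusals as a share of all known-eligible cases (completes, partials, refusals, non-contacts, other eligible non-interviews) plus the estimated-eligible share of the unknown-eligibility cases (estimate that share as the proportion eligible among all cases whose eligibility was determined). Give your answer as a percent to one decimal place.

Refused = 684 + 384 = 1068
Undetermined eligibility = 356 + 142 = 498
Numerator → 1068
Determined eligible → 2020 + 166 + 1068 + 496 + 194 = 3944
e = 3944 / (3944 + 1019) = 3944 / 4963 = 0.7947
Eligible share of unknowns → 0.7947 × 498 = 395.76
Base → 3944 + 395.76 = 4339.76
REF2 = 1068 / 4339.76 = 0.2461

24.6%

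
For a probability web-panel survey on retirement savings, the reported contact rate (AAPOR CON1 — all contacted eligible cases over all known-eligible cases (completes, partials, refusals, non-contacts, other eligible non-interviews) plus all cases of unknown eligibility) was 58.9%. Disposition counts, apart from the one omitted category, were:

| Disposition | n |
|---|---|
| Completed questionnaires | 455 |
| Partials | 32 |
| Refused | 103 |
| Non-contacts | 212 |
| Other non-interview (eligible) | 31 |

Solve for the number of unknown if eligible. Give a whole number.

221

Num → 455 + 32 + 103 + 31 = 621
CON1 = 621 / D = 0.589
D = 621 / 0.589 = 1054.3
Rest of base = 833
unknown if eligible = 1054.3 − 833 ≈ 221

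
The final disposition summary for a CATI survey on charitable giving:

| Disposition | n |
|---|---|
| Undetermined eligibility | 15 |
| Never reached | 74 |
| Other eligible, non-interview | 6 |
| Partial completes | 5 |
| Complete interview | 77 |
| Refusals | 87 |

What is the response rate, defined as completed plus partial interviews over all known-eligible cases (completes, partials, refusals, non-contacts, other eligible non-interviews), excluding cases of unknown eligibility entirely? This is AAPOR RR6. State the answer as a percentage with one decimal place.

Num = 77 + 5 = 82
Denominator = 77 + 5 + 87 + 74 + 6 = 249
RR6 = 82 / 249 = 0.3293

32.9%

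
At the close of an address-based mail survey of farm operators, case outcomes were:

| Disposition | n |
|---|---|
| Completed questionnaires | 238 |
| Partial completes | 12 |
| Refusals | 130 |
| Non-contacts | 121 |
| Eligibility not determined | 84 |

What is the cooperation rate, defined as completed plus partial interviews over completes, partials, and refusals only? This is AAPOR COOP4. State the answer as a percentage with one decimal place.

65.8%

Numerator = 238 + 12 = 250
Denom = 238 + 12 + 130 = 380
COOP4 = 250 / 380 = 0.6579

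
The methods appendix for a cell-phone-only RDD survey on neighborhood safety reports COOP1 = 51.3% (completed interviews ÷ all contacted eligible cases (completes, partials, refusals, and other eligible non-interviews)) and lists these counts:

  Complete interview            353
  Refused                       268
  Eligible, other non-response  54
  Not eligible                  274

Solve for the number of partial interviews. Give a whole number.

13

COOP1 = 353 / D = 0.513
D = 353 / 0.513 = 688.1
Rest of base = 675
partial interviews = 688.1 − 675 ≈ 13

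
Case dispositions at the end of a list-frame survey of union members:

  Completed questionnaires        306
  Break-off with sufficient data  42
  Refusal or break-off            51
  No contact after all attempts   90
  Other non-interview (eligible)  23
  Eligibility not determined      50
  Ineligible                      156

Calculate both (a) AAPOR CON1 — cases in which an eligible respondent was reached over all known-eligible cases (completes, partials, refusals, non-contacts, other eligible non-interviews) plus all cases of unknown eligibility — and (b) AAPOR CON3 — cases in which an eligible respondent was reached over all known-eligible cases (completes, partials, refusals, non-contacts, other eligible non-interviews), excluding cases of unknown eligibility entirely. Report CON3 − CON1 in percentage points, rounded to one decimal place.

7.3

Top = 306 + 42 + 51 + 23 = 422
Denom = 306 + 42 + 51 + 90 + 23 + 50 = 562
CON1 = 422 / 562 = 0.7509
Denom = 306 + 42 + 51 + 90 + 23 = 512
CON3 = 422 / 512 = 0.8242
Difference = 82.42 − 75.09 = 7.33 percentage points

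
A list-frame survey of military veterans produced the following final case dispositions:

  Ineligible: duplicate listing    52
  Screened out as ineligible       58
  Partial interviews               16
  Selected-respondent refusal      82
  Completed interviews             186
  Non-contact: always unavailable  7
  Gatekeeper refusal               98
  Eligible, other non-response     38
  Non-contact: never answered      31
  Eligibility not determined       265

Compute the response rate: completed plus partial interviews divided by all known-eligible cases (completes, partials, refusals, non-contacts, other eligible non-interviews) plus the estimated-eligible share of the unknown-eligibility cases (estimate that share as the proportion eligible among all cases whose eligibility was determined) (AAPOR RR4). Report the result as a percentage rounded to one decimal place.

30.1%

Declined to participate = 98 + 82 = 180
No answer / not reached = 31 + 7 = 38
Not eligible = 58 + 52 = 110
Top → 186 + 16 = 202
Eligible (known) → 186 + 16 + 180 + 38 + 38 = 458
e = 458 / (458 + 110) = 458 / 568 = 0.8063
Estimated eligible among unknowns → 0.8063 × 265 = 213.67
Denominator → 458 + 213.67 = 671.67
RR4 = 202 / 671.67 = 0.3007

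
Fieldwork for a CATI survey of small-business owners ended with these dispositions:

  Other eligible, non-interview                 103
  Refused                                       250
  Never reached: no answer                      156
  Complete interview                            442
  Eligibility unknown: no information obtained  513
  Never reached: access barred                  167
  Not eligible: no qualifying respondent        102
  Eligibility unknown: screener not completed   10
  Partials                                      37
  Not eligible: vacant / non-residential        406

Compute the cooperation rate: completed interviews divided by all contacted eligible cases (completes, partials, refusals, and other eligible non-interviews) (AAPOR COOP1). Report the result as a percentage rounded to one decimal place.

No answer / not reached = 156 + 167 = 323
Eligibility not determined = 10 + 513 = 523
Ineligible = 102 + 406 = 508
Top: 442
Denom: 442 + 37 + 250 + 103 = 832
COOP1 = 442 / 832 = 0.5312

53.1%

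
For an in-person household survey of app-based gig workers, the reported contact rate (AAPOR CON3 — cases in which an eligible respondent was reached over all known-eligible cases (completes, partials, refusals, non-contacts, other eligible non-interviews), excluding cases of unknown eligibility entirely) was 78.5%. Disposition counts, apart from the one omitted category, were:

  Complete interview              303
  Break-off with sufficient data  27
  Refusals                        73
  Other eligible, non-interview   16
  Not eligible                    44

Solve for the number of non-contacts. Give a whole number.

Top: 303 + 27 + 73 + 16 = 419
CON3 = 419 / D = 0.785
D = 419 / 0.785 = 533.8
Other denominator terms total 419
non-contacts = 533.8 − 419 ≈ 115

115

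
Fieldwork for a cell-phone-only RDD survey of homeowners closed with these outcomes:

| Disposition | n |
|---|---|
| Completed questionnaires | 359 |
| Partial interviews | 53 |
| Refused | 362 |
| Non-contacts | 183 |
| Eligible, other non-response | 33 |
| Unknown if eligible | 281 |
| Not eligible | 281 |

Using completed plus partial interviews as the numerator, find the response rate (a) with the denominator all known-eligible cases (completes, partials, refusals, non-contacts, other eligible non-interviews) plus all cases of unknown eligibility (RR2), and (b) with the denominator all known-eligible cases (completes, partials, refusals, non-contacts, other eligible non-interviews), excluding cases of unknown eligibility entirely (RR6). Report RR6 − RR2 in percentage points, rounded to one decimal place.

9.2

Numerator → 359 + 53 = 412
Base → 359 + 53 + 362 + 183 + 33 + 281 = 1271
RR2 = 412 / 1271 = 0.3242
Base → 359 + 53 + 362 + 183 + 33 = 990
RR6 = 412 / 990 = 0.4162
Difference = 41.62 − 32.42 = 9.20 percentage points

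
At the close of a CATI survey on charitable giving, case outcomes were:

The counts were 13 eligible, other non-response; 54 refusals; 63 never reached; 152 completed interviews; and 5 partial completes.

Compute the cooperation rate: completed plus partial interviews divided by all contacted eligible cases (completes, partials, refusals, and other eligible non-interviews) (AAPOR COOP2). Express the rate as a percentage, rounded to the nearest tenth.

70.1%

Numerator = 152 + 5 = 157
Base = 152 + 5 + 54 + 13 = 224
COOP2 = 157 / 224 = 0.7009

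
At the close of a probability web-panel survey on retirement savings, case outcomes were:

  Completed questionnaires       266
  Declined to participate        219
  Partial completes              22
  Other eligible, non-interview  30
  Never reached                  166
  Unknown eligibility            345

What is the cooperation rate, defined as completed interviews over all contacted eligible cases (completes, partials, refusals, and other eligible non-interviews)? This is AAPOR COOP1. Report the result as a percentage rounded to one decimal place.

49.5%

Num: 266
Denom: 266 + 22 + 219 + 30 = 537
COOP1 = 266 / 537 = 0.4953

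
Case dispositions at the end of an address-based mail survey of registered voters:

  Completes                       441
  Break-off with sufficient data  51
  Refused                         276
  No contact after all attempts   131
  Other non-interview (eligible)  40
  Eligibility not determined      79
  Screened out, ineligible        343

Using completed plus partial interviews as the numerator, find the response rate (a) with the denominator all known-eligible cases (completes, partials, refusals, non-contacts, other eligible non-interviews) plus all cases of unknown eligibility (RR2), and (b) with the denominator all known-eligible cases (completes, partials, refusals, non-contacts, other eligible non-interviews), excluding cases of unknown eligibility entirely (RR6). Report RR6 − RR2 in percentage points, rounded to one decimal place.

Top: 441 + 51 = 492
Denom: 441 + 51 + 276 + 131 + 40 + 79 = 1018
RR2 = 492 / 1018 = 0.4833
Denom: 441 + 51 + 276 + 131 + 40 = 939
RR6 = 492 / 939 = 0.5240
Difference = 52.40 − 48.33 = 4.07 percentage points

4.1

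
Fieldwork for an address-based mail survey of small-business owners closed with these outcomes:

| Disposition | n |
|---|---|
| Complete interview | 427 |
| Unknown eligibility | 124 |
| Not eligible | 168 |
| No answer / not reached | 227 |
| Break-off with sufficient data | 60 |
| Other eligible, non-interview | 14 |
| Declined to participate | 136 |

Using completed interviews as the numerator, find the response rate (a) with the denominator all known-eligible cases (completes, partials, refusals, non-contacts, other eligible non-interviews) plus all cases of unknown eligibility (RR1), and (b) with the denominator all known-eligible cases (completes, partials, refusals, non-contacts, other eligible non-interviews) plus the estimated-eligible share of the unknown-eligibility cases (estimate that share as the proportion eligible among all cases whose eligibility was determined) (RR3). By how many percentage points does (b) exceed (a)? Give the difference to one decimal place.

0.9

Numerator = 427
Base = 427 + 60 + 136 + 227 + 14 + 124 = 988
RR1 = 427 / 988 = 0.4322
Eligible (known) = 427 + 60 + 136 + 227 + 14 = 864
e = 864 / (864 + 168) = 864 / 1032 = 0.8372
Eligible share of unknowns = 0.8372 × 124 = 103.81
Base = 864 + 103.81 = 967.81
RR3 = 427 / 967.81 = 0.4412
Difference = 44.12 − 43.22 = 0.90 percentage points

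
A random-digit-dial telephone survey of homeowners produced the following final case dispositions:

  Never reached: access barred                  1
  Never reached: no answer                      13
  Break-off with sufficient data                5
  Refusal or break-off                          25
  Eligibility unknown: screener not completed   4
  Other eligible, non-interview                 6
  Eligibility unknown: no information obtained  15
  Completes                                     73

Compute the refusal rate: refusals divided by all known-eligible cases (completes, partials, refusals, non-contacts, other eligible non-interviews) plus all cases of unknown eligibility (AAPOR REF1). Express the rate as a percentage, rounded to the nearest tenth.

No answer / not reached = 13 + 1 = 14
Eligibility not determined = 4 + 15 = 19
Top = 25
Denom = 73 + 5 + 25 + 14 + 6 + 19 = 142
REF1 = 25 / 142 = 0.1761

17.6%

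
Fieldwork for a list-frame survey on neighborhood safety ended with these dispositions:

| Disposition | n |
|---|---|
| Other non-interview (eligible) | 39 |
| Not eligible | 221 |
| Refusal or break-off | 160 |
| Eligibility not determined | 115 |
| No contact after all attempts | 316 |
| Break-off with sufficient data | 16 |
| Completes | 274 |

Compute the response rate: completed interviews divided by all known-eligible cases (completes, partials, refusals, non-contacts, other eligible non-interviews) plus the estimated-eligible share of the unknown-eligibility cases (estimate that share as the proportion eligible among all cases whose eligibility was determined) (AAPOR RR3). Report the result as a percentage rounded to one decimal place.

Numerator: 274
Eligible (known): 274 + 16 + 160 + 316 + 39 = 805
e = 805 / (805 + 221) = 805 / 1026 = 0.7846
e × U: 0.7846 × 115 = 90.23
Base: 805 + 90.23 = 895.23
RR3 = 274 / 895.23 = 0.3061

30.6%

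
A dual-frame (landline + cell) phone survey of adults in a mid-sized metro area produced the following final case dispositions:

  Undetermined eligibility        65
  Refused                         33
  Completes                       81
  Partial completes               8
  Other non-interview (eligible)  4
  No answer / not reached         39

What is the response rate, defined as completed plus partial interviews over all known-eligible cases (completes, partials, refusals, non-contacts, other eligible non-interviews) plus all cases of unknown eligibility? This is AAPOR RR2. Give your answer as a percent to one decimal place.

Top → 81 + 8 = 89
Base → 81 + 8 + 33 + 39 + 4 + 65 = 230
RR2 = 89 / 230 = 0.3870

38.7%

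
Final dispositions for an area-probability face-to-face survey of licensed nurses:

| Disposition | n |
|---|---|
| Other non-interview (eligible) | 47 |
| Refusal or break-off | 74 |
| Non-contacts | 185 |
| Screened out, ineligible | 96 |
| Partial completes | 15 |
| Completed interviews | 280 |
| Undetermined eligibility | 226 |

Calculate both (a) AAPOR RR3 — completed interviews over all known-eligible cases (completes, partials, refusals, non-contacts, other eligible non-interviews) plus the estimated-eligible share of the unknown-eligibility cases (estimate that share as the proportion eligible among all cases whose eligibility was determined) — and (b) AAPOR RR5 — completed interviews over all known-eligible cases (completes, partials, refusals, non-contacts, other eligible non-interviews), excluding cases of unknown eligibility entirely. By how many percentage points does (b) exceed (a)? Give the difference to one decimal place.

11.4

Numerator: 280
Determined eligible: 280 + 15 + 74 + 185 + 47 = 601
e = 601 / (601 + 96) = 601 / 697 = 0.8623
e × U: 0.8623 × 226 = 194.88
Base: 601 + 194.88 = 795.88
RR3 = 280 / 795.88 = 0.3518
Base: 280 + 15 + 74 + 185 + 47 = 601
RR5 = 280 / 601 = 0.4659
Difference = 46.59 − 35.18 = 11.41 percentage points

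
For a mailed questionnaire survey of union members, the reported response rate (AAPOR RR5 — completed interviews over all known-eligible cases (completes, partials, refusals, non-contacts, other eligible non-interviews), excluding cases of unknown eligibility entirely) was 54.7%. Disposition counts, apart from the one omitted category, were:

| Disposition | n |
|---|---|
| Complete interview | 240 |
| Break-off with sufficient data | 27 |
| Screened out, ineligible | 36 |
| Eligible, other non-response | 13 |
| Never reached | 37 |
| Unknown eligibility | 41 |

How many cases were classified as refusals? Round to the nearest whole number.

RR5 = 240 / D = 0.547
D = 240 / 0.547 = 438.8
Remaining denominator categories sum to 317
refusals = 438.8 − 317 ≈ 122

122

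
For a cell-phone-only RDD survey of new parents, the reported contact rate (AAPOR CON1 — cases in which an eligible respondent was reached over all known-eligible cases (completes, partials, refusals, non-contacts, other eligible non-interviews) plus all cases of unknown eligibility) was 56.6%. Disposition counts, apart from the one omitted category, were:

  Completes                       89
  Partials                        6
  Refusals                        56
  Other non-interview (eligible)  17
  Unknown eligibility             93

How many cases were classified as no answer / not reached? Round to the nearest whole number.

36

Num: 89 + 6 + 56 + 17 = 168
CON1 = 168 / D = 0.566
D = 168 / 0.566 = 296.8
Rest of base = 261
no answer / not reached = 296.8 − 261 ≈ 36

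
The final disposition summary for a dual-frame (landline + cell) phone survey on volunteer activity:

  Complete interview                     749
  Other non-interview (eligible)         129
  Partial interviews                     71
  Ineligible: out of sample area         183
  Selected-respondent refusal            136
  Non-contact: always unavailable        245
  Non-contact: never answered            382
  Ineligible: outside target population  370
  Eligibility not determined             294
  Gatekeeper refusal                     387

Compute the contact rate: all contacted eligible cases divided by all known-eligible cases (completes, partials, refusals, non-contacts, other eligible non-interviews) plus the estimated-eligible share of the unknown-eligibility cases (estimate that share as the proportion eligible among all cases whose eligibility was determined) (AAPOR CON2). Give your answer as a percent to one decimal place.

63.1%

Refused = 387 + 136 = 523
No contact after all attempts = 382 + 245 = 627
Not eligible = 370 + 183 = 553
Top = 749 + 71 + 523 + 129 = 1472
Eligible (known) = 749 + 71 + 523 + 627 + 129 = 2099
e = 2099 / (2099 + 553) = 2099 / 2652 = 0.7915
Eligible share of unknowns = 0.7915 × 294 = 232.70
Denom = 2099 + 232.70 = 2331.70
CON2 = 1472 / 2331.70 = 0.6313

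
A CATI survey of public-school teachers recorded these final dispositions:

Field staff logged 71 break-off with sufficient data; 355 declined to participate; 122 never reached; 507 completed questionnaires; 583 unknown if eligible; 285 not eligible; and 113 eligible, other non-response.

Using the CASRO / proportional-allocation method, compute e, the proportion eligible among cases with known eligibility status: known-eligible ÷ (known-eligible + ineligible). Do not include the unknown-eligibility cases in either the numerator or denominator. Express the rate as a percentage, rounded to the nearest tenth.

Determined eligible: 507 + 71 + 355 + 122 + 113 = 1168
e = 1168 / (1168 + 285) = 1168 / 1453 = 0.8039

80.4%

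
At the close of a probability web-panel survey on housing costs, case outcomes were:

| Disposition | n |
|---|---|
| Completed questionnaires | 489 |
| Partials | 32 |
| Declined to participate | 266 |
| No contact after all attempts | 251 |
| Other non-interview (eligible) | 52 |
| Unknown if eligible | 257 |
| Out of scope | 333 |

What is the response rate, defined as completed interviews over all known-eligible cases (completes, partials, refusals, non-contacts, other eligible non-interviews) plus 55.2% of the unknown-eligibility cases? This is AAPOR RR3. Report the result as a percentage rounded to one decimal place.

39.7%

Top → 489
Eligible (known) → 489 + 32 + 266 + 251 + 52 = 1090
Estimated eligible among unknowns → 0.5520 × 257 = 141.86
Denom → 1090 + 141.86 = 1231.86
RR3 = 489 / 1231.86 = 0.3970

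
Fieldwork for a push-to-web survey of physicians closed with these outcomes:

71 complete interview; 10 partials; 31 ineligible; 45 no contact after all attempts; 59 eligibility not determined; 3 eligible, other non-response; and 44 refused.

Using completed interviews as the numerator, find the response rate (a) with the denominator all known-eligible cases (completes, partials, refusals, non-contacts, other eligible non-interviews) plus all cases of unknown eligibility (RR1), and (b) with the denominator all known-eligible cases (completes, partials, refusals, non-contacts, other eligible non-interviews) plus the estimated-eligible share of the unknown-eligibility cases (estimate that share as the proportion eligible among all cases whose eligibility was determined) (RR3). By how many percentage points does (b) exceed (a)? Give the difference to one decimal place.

1.2

Top: 71
Denom: 71 + 10 + 44 + 45 + 3 + 59 = 232
RR1 = 71 / 232 = 0.3060
Eligible (known): 71 + 10 + 44 + 45 + 3 = 173
e = 173 / (173 + 31) = 173 / 204 = 0.8480
Eligible share of unknowns: 0.8480 × 59 = 50.03
Denom: 173 + 50.03 = 223.03
RR3 = 71 / 223.03 = 0.3183
Difference = 31.83 − 30.60 = 1.23 percentage points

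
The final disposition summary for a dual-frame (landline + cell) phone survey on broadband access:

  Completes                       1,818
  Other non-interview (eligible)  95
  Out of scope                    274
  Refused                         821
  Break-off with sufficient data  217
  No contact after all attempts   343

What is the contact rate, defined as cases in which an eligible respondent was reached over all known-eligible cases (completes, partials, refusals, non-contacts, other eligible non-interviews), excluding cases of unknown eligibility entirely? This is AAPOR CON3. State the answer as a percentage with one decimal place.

89.6%

Num = 1818 + 217 + 821 + 95 = 2951
Base = 1818 + 217 + 821 + 343 + 95 = 3294
CON3 = 2951 / 3294 = 0.8959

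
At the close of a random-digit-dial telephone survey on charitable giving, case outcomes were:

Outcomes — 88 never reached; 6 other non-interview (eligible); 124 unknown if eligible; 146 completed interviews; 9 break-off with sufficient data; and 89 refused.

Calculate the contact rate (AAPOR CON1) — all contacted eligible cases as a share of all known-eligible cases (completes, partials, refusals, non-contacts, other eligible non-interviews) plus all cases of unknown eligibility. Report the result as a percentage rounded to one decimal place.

54.1%

Numerator = 146 + 9 + 89 + 6 = 250
Denominator = 146 + 9 + 89 + 88 + 6 + 124 = 462
CON1 = 250 / 462 = 0.5411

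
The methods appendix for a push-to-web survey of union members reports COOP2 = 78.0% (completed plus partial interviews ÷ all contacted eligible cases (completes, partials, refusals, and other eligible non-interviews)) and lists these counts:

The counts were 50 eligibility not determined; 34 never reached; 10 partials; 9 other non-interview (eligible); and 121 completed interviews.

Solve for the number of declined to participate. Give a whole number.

Num = 121 + 10 = 131
COOP2 = 131 / D = 0.780
D = 131 / 0.780 = 167.9
Rest of base = 140
declined to participate = 167.9 − 140 ≈ 28

28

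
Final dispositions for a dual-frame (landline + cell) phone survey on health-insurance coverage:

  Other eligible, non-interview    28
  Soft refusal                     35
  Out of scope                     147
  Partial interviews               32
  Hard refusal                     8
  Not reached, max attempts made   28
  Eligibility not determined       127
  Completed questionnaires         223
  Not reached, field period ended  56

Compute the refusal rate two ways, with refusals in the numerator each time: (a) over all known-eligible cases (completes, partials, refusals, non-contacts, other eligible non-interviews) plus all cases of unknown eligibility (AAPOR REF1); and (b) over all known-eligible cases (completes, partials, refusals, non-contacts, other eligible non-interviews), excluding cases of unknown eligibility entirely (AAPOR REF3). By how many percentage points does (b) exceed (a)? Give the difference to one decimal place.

Refusals = 8 + 35 = 43
Never reached = 56 + 28 = 84
Numerator → 43
Denominator → 223 + 32 + 43 + 84 + 28 + 127 = 537
REF1 = 43 / 537 = 0.0801
Denominator → 223 + 32 + 43 + 84 + 28 = 410
REF3 = 43 / 410 = 0.1049
Difference = 10.49 − 8.01 = 2.48 percentage points

2.5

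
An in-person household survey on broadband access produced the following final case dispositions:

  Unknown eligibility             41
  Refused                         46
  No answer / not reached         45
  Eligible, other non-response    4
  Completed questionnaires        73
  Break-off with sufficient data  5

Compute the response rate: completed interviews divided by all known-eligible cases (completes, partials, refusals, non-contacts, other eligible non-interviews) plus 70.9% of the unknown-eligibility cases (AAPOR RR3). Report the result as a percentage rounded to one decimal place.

36.1%

Num → 73
Eligible (known) → 73 + 5 + 46 + 45 + 4 = 173
Estimated eligible among unknowns → 0.7090 × 41 = 29.07
Denom → 173 + 29.07 = 202.07
RR3 = 73 / 202.07 = 0.3613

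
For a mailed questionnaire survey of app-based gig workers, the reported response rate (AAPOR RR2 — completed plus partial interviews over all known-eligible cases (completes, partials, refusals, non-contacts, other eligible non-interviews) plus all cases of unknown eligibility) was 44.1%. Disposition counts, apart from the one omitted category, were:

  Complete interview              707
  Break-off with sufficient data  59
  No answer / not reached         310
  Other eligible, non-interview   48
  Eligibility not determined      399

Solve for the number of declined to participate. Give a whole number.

214

Numerator → 707 + 59 = 766
RR2 = 766 / D = 0.441
D = 766 / 0.441 = 1737.0
Rest of base = 1523
declined to participate = 1737.0 − 1523 ≈ 214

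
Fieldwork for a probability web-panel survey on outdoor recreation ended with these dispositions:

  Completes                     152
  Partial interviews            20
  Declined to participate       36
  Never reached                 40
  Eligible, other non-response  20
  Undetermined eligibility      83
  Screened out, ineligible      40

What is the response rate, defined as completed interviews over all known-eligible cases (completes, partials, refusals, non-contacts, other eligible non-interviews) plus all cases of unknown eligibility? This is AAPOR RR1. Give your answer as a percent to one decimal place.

43.3%

Num → 152
Denominator → 152 + 20 + 36 + 40 + 20 + 83 = 351
RR1 = 152 / 351 = 0.4330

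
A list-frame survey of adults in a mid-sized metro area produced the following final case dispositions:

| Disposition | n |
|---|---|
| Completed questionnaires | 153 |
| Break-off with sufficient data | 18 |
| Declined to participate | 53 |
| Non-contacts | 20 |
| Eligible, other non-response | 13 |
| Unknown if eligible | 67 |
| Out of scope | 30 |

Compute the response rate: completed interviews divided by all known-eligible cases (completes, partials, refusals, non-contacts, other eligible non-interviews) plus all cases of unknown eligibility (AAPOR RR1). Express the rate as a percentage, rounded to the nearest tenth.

Top: 153
Denominator: 153 + 18 + 53 + 20 + 13 + 67 = 324
RR1 = 153 / 324 = 0.4722

47.2%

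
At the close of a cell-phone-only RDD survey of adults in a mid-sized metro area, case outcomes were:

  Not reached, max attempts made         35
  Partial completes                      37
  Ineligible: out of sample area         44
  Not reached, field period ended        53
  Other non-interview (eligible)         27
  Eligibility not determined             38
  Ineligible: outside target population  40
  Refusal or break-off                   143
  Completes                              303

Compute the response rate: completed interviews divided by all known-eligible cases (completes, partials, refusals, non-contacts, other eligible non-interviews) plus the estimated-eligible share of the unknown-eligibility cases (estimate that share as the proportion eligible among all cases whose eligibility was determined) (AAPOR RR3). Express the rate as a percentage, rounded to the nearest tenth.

No answer / not reached = 53 + 35 = 88
Out of scope = 40 + 44 = 84
Top: 303
Determined eligible: 303 + 37 + 143 + 88 + 27 = 598
e = 598 / (598 + 84) = 598 / 682 = 0.8768
Eligible share of unknowns: 0.8768 × 38 = 33.32
Denom: 598 + 33.32 = 631.32
RR3 = 303 / 631.32 = 0.4799

48.0%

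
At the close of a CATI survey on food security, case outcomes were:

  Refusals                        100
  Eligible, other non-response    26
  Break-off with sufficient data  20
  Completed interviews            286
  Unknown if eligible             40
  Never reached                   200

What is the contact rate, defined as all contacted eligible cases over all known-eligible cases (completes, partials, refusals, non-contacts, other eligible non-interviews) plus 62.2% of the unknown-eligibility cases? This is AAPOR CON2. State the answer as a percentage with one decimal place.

Num: 286 + 20 + 100 + 26 = 432
Determined eligible: 286 + 20 + 100 + 200 + 26 = 632
Eligible share of unknowns: 0.6220 × 40 = 24.88
Denominator: 632 + 24.88 = 656.88
CON2 = 432 / 656.88 = 0.6577

65.8%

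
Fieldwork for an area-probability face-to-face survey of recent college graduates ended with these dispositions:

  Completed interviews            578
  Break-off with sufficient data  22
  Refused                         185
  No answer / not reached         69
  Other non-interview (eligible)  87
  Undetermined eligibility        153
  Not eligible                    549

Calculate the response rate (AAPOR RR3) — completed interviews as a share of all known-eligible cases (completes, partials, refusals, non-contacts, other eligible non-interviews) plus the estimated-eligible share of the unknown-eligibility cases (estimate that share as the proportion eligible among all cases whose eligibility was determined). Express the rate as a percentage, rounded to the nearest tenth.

55.7%

Numerator: 578
Known eligible: 578 + 22 + 185 + 69 + 87 = 941
e = 941 / (941 + 549) = 941 / 1490 = 0.6315
Estimated eligible among unknowns: 0.6315 × 153 = 96.62
Denominator: 941 + 96.62 = 1037.62
RR3 = 578 / 1037.62 = 0.5570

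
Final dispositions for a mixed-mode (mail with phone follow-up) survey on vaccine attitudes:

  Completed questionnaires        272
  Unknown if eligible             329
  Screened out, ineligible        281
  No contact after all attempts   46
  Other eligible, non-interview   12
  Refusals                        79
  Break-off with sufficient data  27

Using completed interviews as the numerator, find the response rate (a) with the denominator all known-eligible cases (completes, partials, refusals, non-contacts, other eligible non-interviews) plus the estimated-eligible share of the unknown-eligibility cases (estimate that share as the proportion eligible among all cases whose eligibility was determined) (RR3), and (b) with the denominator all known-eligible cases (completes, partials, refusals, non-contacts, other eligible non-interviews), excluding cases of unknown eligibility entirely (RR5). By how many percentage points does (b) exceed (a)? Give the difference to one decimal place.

Top: 272
Determined eligible: 272 + 27 + 79 + 46 + 12 = 436
e = 436 / (436 + 281) = 436 / 717 = 0.6081
e × U: 0.6081 × 329 = 200.06
Denominator: 436 + 200.06 = 636.06
RR3 = 272 / 636.06 = 0.4276
Denominator: 272 + 27 + 79 + 46 + 12 = 436
RR5 = 272 / 436 = 0.6239
Difference = 62.39 − 42.76 = 19.63 percentage points

19.6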